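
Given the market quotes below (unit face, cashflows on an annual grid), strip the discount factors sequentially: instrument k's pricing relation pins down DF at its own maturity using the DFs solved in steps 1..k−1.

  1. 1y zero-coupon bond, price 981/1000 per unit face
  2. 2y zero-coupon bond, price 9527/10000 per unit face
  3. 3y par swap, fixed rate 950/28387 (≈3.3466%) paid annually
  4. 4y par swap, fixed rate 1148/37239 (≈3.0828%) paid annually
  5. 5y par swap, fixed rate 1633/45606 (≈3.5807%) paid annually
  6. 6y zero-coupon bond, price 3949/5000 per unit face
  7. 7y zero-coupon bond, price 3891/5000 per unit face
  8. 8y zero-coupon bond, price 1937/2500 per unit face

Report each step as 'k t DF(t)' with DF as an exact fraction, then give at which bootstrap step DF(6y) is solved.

step 1 [1y] zero: DF = P = 981/1000 ≈ 0.981000
step 2 [2y] zero: DF = P = 9527/10000 ≈ 0.952700
step 3 [3y] swap r/1=950/28387: DF=(1 − 950/28387·(0.981000+0.952700))/(1+950/28387) = 181/200 ≈ 0.905000
step 4 [4y] swap r/1=1148/37239: DF=(1 − 1148/37239·(0.981000+0.952700+0.905000))/(1+1148/37239) = 2213/2500 ≈ 0.885200
step 5 [5y] swap r/1=1633/45606: DF=(1 − 1633/45606·(0.981000+0.952700+0.905000+0.885200))/(1+1633/45606) = 8367/10000 ≈ 0.836700
step 6 [6y] zero: DF = P = 3949/5000 ≈ 0.789800
step 7 [7y] zero: DF = P = 3891/5000 ≈ 0.778200
step 8 [8y] zero: DF = P = 1937/2500 ≈ 0.774800

1 1 981/1000
2 2 9527/10000
3 3 181/200
4 4 2213/2500
5 5 8367/10000
6 6 3949/5000
7 7 3891/5000
8 8 1937/2500
DF(6y) is solved at step 6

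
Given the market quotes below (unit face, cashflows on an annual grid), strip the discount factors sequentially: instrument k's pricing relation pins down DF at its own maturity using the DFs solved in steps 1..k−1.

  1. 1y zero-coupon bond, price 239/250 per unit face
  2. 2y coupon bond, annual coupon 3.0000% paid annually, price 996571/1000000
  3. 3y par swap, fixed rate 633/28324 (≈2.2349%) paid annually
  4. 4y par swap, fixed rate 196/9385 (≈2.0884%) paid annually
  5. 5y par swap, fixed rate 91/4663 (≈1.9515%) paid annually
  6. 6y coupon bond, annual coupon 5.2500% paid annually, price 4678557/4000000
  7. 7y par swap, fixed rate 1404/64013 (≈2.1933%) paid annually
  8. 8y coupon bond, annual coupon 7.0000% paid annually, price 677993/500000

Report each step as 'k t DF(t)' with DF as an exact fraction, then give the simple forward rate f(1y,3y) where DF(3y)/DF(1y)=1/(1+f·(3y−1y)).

step 1 [1y] zero: DF = P = 239/250 ≈ 0.956000
step 2 [2y] bond c/1=3/100: DF=(996571/1000000 − 3/100·(0.956000))/(1+3/100) = 9397/10000 ≈ 0.939700
step 3 [3y] swap r/1=633/28324: DF=(1 − 633/28324·(0.956000+0.939700))/(1+633/28324) = 9367/10000 ≈ 0.936700
step 4 [4y] swap r/1=196/9385: DF=(1 − 196/9385·(0.956000+0.939700+0.936700))/(1+196/9385) = 576/625 ≈ 0.921600
step 5 [5y] swap r/1=91/4663: DF=(1 − 91/4663·(0.956000+0.939700+0.936700+0.921600))/(1+91/4663) = 909/1000 ≈ 0.909000
step 6 [6y] bond c/1=21/400: DF=(4678557/4000000 − 21/400·(0.956000+0.939700+0.936700+0.921600+0.909000))/(1+21/400) = 8787/10000 ≈ 0.878700
step 7 [7y] swap r/1=1404/64013: DF=(1 − 1404/64013·(0.956000+0.939700+0.936700+0.921600+0.909000+0.878700))/(1+1404/64013) = 2149/2500 ≈ 0.859600
step 8 [8y] bond c/1=7/100: DF=(677993/500000 − 7/100·(0.956000+0.939700+0.936700+0.921600+0.909000+0.878700+0.859600))/(1+7/100) = 1697/2000 ≈ 0.848500

1 1 239/250
2 2 9397/10000
3 3 9367/10000
4 4 576/625
5 5 909/1000
6 6 8787/10000
7 7 2149/2500
8 8 1697/2000
f(1y,3y) = ((239/250)/(9367/10000) − 1)/(2) = 193/18734 ≈ 1.0302%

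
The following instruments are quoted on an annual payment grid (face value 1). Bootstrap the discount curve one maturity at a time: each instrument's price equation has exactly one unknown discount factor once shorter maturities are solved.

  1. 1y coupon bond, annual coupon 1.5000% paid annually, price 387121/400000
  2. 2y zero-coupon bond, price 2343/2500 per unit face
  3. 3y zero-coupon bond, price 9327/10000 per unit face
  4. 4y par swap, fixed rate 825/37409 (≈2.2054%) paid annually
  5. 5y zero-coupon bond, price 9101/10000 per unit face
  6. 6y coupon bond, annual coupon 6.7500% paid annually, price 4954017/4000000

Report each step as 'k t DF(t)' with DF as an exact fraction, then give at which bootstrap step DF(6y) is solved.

step 1 [1y] bond c/1=3/200: DF=(387121/400000 − 3/200·(0))/(1+3/200) = 1907/2000 ≈ 0.953500
step 2 [2y] zero: DF = P = 2343/2500 ≈ 0.937200
step 3 [3y] zero: DF = P = 9327/10000 ≈ 0.932700
step 4 [4y] swap r/1=825/37409: DF=(1 − 825/37409·(0.953500+0.937200+0.932700))/(1+825/37409) = 367/400 ≈ 0.917500
step 5 [5y] zero: DF = P = 9101/10000 ≈ 0.910100
step 6 [6y] bond c/1=27/400: DF=(4954017/4000000 − 27/400·(0.953500+0.937200+0.932700+0.917500+0.910100))/(1+27/400) = 8661/10000 ≈ 0.866100

1 1 1907/2000
2 2 2343/2500
3 3 9327/10000
4 4 367/400
5 5 9101/10000
6 6 8661/10000
DF(6y) is solved at step 6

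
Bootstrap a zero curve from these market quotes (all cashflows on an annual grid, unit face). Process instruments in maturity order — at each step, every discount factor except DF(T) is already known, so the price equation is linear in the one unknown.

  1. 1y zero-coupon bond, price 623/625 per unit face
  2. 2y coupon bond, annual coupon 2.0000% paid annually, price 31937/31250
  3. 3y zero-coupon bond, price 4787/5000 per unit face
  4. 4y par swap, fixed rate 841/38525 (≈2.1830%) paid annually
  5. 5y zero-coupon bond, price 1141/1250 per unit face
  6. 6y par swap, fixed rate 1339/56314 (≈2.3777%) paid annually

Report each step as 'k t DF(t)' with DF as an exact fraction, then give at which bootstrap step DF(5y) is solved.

step 1 [1y] zero: DF = P = 623/625 ≈ 0.996800
step 2 [2y] bond c/1=1/50: DF=(31937/31250 − 1/50·(0.996800))/(1+1/50) = 614/625 ≈ 0.982400
step 3 [3y] zero: DF = P = 4787/5000 ≈ 0.957400
step 4 [4y] swap r/1=841/38525: DF=(1 − 841/38525·(0.996800+0.982400+0.957400))/(1+841/38525) = 9159/10000 ≈ 0.915900
step 5 [5y] zero: DF = P = 1141/1250 ≈ 0.912800
step 6 [6y] swap r/1=1339/56314: DF=(1 − 1339/56314·(0.996800+0.982400+0.957400+0.915900+0.912800))/(1+1339/56314) = 8661/10000 ≈ 0.866100

1 1 623/625
2 2 614/625
3 3 4787/5000
4 4 9159/10000
5 5 1141/1250
6 6 8661/10000
DF(5y) is solved at step 5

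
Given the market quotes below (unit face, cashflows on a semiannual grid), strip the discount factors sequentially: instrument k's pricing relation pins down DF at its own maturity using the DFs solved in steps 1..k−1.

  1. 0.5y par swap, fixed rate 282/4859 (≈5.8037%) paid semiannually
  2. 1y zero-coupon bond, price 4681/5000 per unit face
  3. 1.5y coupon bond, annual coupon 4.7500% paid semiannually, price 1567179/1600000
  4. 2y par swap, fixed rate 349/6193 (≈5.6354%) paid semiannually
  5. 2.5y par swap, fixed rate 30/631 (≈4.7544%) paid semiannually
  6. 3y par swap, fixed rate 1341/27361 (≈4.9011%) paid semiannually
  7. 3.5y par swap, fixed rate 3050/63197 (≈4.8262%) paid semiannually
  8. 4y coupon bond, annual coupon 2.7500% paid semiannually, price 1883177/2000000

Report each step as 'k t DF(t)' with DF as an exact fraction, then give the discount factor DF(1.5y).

1 1/2 4859/5000
2 1 4681/5000
3 3/2 73/80
4 2 8953/10000
5 5/2 1781/2000
6 3 8659/10000
7 7/2 339/400
8 4 8431/10000
DF(1.5y) = 73/80 ≈ 0.912500

step 1 [0.5y] swap r/2=141/4859: DF=(1 − 141/4859·(0))/(1+141/4859) = 4859/5000 ≈ 0.971800
step 2 [1y] zero: DF = P = 4681/5000 ≈ 0.936200
step 3 [1.5y] bond c/2=19/800: DF=(1567179/1600000 − 19/800·(0.971800+0.936200))/(1+19/800) = 73/80 ≈ 0.912500
step 4 [2y] swap r/2=349/12386: DF=(1 − 349/12386·(0.971800+0.936200+0.912500))/(1+349/12386) = 8953/10000 ≈ 0.895300
step 5 [2.5y] swap r/2=15/631: DF=(1 − 15/631·(0.971800+0.936200+0.912500+0.895300))/(1+15/631) = 1781/2000 ≈ 0.890500
step 6 [3y] swap r/2=1341/54722: DF=(1 − 1341/54722·(0.971800+0.936200+0.912500+0.895300+0.890500))/(1+1341/54722) = 8659/10000 ≈ 0.865900
step 7 [3.5y] swap r/2=1525/63197: DF=(1 − 1525/63197·(0.971800+0.936200+0.912500+0.895300+0.890500+0.865900))/(1+1525/63197) = 339/400 ≈ 0.847500
step 8 [4y] bond c/2=11/800: DF=(1883177/2000000 − 11/800·(0.971800+0.936200+0.912500+0.895300+0.890500+0.865900+0.847500))/(1+11/800) = 8431/10000 ≈ 0.843100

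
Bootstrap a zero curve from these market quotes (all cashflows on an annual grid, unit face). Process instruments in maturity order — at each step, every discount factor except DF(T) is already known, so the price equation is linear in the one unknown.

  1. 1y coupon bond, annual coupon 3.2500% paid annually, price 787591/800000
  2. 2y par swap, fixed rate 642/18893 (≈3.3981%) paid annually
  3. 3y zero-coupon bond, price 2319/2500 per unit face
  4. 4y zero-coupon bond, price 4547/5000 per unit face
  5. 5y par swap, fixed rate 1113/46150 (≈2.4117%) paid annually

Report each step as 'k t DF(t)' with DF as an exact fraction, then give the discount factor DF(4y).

1 1 1907/2000
2 2 4679/5000
3 3 2319/2500
4 4 4547/5000
5 5 8887/10000
DF(4y) = 4547/5000 ≈ 0.909400

step 1 [1y] bond c/1=13/400: DF=(787591/800000 − 13/400·(0))/(1+13/400) = 1907/2000 ≈ 0.953500
step 2 [2y] swap r/1=642/18893: DF=(1 − 642/18893·(0.953500))/(1+642/18893) = 4679/5000 ≈ 0.935800
step 3 [3y] zero: DF = P = 2319/2500 ≈ 0.927600
step 4 [4y] zero: DF = P = 4547/5000 ≈ 0.909400
step 5 [5y] swap r/1=1113/46150: DF=(1 − 1113/46150·(0.953500+0.935800+0.927600+0.909400))/(1+1113/46150) = 8887/10000 ≈ 0.888700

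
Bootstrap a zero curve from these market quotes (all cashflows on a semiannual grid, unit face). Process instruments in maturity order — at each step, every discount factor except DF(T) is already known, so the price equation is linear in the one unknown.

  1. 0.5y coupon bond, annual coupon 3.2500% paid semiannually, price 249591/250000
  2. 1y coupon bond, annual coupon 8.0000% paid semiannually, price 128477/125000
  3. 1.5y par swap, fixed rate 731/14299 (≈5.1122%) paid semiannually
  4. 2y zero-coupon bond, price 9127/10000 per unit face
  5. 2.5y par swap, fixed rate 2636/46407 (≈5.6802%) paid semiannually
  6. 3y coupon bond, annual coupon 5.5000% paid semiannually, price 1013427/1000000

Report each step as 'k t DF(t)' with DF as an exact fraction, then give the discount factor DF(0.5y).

1 1/2 614/625
2 1 1901/2000
3 3/2 9269/10000
4 2 9127/10000
5 5/2 4341/5000
6 3 8621/10000
DF(0.5y) = 614/625 ≈ 0.982400

step 1 [0.5y] bond c/2=13/800: DF=(249591/250000 − 13/800·(0))/(1+13/800) = 614/625 ≈ 0.982400
step 2 [1y] bond c/2=1/25: DF=(128477/125000 − 1/25·(0.982400))/(1+1/25) = 1901/2000 ≈ 0.950500
step 3 [1.5y] swap r/2=731/28598: DF=(1 − 731/28598·(0.982400+0.950500))/(1+731/28598) = 9269/10000 ≈ 0.926900
step 4 [2y] zero: DF = P = 9127/10000 ≈ 0.912700
step 5 [2.5y] swap r/2=1318/46407: DF=(1 − 1318/46407·(0.982400+0.950500+0.926900+0.912700))/(1+1318/46407) = 4341/5000 ≈ 0.868200
step 6 [3y] bond c/2=11/400: DF=(1013427/1000000 − 11/400·(0.982400+0.950500+0.926900+0.912700+0.868200))/(1+11/400) = 8621/10000 ≈ 0.862100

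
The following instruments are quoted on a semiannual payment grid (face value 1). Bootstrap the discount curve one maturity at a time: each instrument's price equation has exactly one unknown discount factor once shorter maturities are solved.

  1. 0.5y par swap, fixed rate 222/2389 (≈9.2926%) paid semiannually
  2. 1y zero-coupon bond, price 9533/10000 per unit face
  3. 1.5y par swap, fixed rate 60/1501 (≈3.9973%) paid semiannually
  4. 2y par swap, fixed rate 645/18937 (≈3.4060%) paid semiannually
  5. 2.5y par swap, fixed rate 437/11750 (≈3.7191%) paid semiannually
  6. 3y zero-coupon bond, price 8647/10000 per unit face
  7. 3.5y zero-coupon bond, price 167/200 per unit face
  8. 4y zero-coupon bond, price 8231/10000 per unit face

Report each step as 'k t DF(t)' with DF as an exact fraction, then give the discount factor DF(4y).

1 1/2 2389/2500
2 1 9533/10000
3 3/2 943/1000
4 2 1871/2000
5 5/2 4563/5000
6 3 8647/10000
7 7/2 167/200
8 4 8231/10000
DF(4y) = 8231/10000 ≈ 0.823100

step 1 [0.5y] swap r/2=111/2389: DF=(1 − 111/2389·(0))/(1+111/2389) = 2389/2500 ≈ 0.955600
step 2 [1y] zero: DF = P = 9533/10000 ≈ 0.953300
step 3 [1.5y] swap r/2=30/1501: DF=(1 − 30/1501·(0.955600+0.953300))/(1+30/1501) = 943/1000 ≈ 0.943000
step 4 [2y] swap r/2=645/37874: DF=(1 − 645/37874·(0.955600+0.953300+0.943000))/(1+645/37874) = 1871/2000 ≈ 0.935500
step 5 [2.5y] swap r/2=437/23500: DF=(1 − 437/23500·(0.955600+0.953300+0.943000+0.935500))/(1+437/23500) = 4563/5000 ≈ 0.912600
step 6 [3y] zero: DF = P = 8647/10000 ≈ 0.864700
step 7 [3.5y] zero: DF = P = 167/200 ≈ 0.835000
step 8 [4y] zero: DF = P = 8231/10000 ≈ 0.823100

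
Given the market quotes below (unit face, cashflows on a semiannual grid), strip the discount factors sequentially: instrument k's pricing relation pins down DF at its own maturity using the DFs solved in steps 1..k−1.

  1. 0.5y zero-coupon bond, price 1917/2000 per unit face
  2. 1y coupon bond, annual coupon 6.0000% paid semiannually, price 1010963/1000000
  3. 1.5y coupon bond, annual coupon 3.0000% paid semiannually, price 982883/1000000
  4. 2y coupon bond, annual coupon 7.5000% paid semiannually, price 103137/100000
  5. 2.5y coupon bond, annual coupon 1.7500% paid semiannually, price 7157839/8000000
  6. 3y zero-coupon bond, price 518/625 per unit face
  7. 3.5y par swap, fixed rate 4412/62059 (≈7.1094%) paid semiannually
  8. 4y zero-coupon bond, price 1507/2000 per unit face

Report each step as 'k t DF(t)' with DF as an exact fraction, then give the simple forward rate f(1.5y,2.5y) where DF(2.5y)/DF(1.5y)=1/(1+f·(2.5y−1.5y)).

1 1/2 1917/2000
2 1 596/625
3 3/2 9401/10000
4 2 891/1000
5 5/2 1709/2000
6 3 518/625
7 7/2 3897/5000
8 4 1507/2000
f(1.5y,2.5y) = ((9401/10000)/(1709/2000) − 1)/(1) = 856/8545 ≈ 10.0176%

step 1 [0.5y] zero: DF = P = 1917/2000 ≈ 0.958500
step 2 [1y] bond c/2=3/100: DF=(1010963/1000000 − 3/100·(0.958500))/(1+3/100) = 596/625 ≈ 0.953600
step 3 [1.5y] bond c/2=3/200: DF=(982883/1000000 − 3/200·(0.958500+0.953600))/(1+3/200) = 9401/10000 ≈ 0.940100
step 4 [2y] bond c/2=3/80: DF=(103137/100000 − 3/80·(0.958500+0.953600+0.940100))/(1+3/80) = 891/1000 ≈ 0.891000
step 5 [2.5y] bond c/2=7/800: DF=(7157839/8000000 − 7/800·(0.958500+0.953600+0.940100+0.891000))/(1+7/800) = 1709/2000 ≈ 0.854500
step 6 [3y] zero: DF = P = 518/625 ≈ 0.828800
step 7 [3.5y] swap r/2=2206/62059: DF=(1 − 2206/62059·(0.958500+0.953600+0.940100+0.891000+0.854500+0.828800))/(1+2206/62059) = 3897/5000 ≈ 0.779400
step 8 [4y] zero: DF = P = 1507/2000 ≈ 0.753500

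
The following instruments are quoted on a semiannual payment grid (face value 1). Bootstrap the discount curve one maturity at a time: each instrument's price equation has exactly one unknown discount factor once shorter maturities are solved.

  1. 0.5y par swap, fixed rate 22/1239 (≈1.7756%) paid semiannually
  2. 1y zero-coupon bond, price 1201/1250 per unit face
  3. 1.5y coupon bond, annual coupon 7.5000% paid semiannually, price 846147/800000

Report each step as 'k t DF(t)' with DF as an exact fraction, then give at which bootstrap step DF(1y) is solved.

1 1/2 1239/1250
2 1 1201/1250
3 3/2 9489/10000
DF(1y) is solved at step 2

step 1 [0.5y] swap r/2=11/1239: DF=(1 − 11/1239·(0))/(1+11/1239) = 1239/1250 ≈ 0.991200
step 2 [1y] zero: DF = P = 1201/1250 ≈ 0.960800
step 3 [1.5y] bond c/2=3/80: DF=(846147/800000 − 3/80·(0.991200+0.960800))/(1+3/80) = 9489/10000 ≈ 0.948900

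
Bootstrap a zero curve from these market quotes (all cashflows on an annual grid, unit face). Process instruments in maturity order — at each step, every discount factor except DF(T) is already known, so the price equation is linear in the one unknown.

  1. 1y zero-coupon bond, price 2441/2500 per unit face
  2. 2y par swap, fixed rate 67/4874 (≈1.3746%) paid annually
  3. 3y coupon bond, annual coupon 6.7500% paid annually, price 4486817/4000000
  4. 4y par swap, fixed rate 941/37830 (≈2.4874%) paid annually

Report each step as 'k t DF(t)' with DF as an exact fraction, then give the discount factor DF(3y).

step 1 [1y] zero: DF = P = 2441/2500 ≈ 0.976400
step 2 [2y] swap r/1=67/4874: DF=(1 − 67/4874·(0.976400))/(1+67/4874) = 2433/2500 ≈ 0.973200
step 3 [3y] bond c/1=27/400: DF=(4486817/4000000 − 27/400·(0.976400+0.973200))/(1+27/400) = 371/400 ≈ 0.927500
step 4 [4y] swap r/1=941/37830: DF=(1 − 941/37830·(0.976400+0.973200+0.927500))/(1+941/37830) = 9059/10000 ≈ 0.905900

1 1 2441/2500
2 2 2433/2500
3 3 371/400
4 4 9059/10000
DF(3y) = 371/400 ≈ 0.927500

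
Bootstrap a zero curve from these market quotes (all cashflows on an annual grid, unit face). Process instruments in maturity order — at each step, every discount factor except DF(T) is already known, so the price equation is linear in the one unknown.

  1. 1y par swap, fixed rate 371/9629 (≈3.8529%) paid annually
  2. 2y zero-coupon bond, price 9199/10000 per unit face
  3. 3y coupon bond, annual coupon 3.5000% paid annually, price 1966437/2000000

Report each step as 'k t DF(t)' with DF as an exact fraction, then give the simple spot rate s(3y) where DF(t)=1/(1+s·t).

step 1 [1y] swap r/1=371/9629: DF=(1 − 371/9629·(0))/(1+371/9629) = 9629/10000 ≈ 0.962900
step 2 [2y] zero: DF = P = 9199/10000 ≈ 0.919900
step 3 [3y] bond c/1=7/200: DF=(1966437/2000000 − 7/200·(0.962900+0.919900))/(1+7/200) = 8863/10000 ≈ 0.886300

1 1 9629/10000
2 2 9199/10000
3 3 8863/10000
s(3y) = (1/(8863/10000) − 1)/(3) = 379/8863 ≈ 4.2762%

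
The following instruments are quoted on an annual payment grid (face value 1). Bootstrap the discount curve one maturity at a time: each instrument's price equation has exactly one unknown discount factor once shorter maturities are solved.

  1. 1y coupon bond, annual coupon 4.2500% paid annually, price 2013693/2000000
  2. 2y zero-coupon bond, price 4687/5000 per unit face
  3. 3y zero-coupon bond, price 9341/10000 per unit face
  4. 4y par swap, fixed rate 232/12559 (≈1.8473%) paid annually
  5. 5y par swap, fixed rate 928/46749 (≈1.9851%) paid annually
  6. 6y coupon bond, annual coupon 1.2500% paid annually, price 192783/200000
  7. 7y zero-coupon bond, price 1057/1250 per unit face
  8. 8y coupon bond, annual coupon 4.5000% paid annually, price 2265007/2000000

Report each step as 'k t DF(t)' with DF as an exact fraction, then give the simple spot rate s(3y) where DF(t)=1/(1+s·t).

step 1 [1y] bond c/1=17/400: DF=(2013693/2000000 − 17/400·(0))/(1+17/400) = 4829/5000 ≈ 0.965800
step 2 [2y] zero: DF = P = 4687/5000 ≈ 0.937400
step 3 [3y] zero: DF = P = 9341/10000 ≈ 0.934100
step 4 [4y] swap r/1=232/12559: DF=(1 − 232/12559·(0.965800+0.937400+0.934100))/(1+232/12559) = 1163/1250 ≈ 0.930400
step 5 [5y] swap r/1=928/46749: DF=(1 − 928/46749·(0.965800+0.937400+0.934100+0.930400))/(1+928/46749) = 567/625 ≈ 0.907200
step 6 [6y] bond c/1=1/80: DF=(192783/200000 − 1/80·(0.965800+0.937400+0.934100+0.930400+0.907200))/(1+1/80) = 8943/10000 ≈ 0.894300
step 7 [7y] zero: DF = P = 1057/1250 ≈ 0.845600
step 8 [8y] bond c/1=9/200: DF=(2265007/2000000 − 9/200·(0.965800+0.937400+0.934100+0.930400+0.907200+0.894300+0.845600))/(1+9/200) = 323/400 ≈ 0.807500

1 1 4829/5000
2 2 4687/5000
3 3 9341/10000
4 4 1163/1250
5 5 567/625
6 6 8943/10000
7 7 1057/1250
8 8 323/400
s(3y) = (1/(9341/10000) − 1)/(3) = 659/28023 ≈ 2.3516%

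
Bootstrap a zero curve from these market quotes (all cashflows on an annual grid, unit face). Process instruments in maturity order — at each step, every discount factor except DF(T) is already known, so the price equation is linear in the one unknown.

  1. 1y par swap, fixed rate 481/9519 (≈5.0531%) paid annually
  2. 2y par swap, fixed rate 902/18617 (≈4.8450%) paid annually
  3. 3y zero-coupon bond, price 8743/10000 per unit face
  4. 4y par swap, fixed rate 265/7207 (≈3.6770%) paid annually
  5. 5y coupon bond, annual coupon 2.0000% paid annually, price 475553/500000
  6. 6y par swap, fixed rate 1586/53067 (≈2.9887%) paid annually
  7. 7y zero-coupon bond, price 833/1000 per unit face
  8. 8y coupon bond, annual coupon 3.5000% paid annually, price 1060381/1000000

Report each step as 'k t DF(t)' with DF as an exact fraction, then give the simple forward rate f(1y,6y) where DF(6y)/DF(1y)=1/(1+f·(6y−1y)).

step 1 [1y] swap r/1=481/9519: DF=(1 − 481/9519·(0))/(1+481/9519) = 9519/10000 ≈ 0.951900
step 2 [2y] swap r/1=902/18617: DF=(1 − 902/18617·(0.951900))/(1+902/18617) = 4549/5000 ≈ 0.909800
step 3 [3y] zero: DF = P = 8743/10000 ≈ 0.874300
step 4 [4y] swap r/1=265/7207: DF=(1 − 265/7207·(0.951900+0.909800+0.874300))/(1+265/7207) = 347/400 ≈ 0.867500
step 5 [5y] bond c/1=1/50: DF=(475553/500000 − 1/50·(0.951900+0.909800+0.874300+0.867500))/(1+1/50) = 4309/5000 ≈ 0.861800
step 6 [6y] swap r/1=1586/53067: DF=(1 − 1586/53067·(0.951900+0.909800+0.874300+0.867500+0.861800))/(1+1586/53067) = 4207/5000 ≈ 0.841400
step 7 [7y] zero: DF = P = 833/1000 ≈ 0.833000
step 8 [8y] bond c/1=7/200: DF=(1060381/1000000 − 7/200·(0.951900+0.909800+0.874300+0.867500+0.861800+0.841400+0.833000))/(1+7/200) = 8169/10000 ≈ 0.816900

1 1 9519/10000
2 2 4549/5000
3 3 8743/10000
4 4 347/400
5 5 4309/5000
6 6 4207/5000
7 7 833/1000
8 8 8169/10000
f(1y,6y) = ((9519/10000)/(4207/5000) − 1)/(5) = 221/8414 ≈ 2.6266%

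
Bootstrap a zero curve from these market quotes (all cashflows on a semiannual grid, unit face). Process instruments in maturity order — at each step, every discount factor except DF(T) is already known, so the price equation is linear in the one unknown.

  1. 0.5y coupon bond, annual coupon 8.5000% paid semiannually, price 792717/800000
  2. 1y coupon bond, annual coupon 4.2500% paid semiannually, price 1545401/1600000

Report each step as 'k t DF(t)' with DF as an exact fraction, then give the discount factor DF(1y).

step 1 [0.5y] bond c/2=17/400: DF=(792717/800000 − 17/400·(0))/(1+17/400) = 1901/2000 ≈ 0.950500
step 2 [1y] bond c/2=17/800: DF=(1545401/1600000 − 17/800·(0.950500))/(1+17/800) = 463/500 ≈ 0.926000

1 1/2 1901/2000
2 1 463/500
DF(1y) = 463/500 ≈ 0.926000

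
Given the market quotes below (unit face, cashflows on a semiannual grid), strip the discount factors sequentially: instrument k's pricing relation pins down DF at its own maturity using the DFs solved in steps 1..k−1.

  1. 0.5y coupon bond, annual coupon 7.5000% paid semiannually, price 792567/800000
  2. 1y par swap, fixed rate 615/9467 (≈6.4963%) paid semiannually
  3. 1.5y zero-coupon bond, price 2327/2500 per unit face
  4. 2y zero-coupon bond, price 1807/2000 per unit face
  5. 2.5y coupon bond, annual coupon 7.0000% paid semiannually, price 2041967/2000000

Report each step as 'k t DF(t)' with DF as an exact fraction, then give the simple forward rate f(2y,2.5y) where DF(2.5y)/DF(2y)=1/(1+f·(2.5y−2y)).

1 1/2 9549/10000
2 1 1877/2000
3 3/2 2327/2500
4 2 1807/2000
5 5/2 2151/2500
f(2y,2.5y) = ((1807/2000)/(2151/2500) − 1)/(1/2) = 431/4302 ≈ 10.0186%

step 1 [0.5y] bond c/2=3/80: DF=(792567/800000 − 3/80·(0))/(1+3/80) = 9549/10000 ≈ 0.954900
step 2 [1y] swap r/2=615/18934: DF=(1 − 615/18934·(0.954900))/(1+615/18934) = 1877/2000 ≈ 0.938500
step 3 [1.5y] zero: DF = P = 2327/2500 ≈ 0.930800
step 4 [2y] zero: DF = P = 1807/2000 ≈ 0.903500
step 5 [2.5y] bond c/2=7/200: DF=(2041967/2000000 − 7/200·(0.954900+0.938500+0.930800+0.903500))/(1+7/200) = 2151/2500 ≈ 0.860400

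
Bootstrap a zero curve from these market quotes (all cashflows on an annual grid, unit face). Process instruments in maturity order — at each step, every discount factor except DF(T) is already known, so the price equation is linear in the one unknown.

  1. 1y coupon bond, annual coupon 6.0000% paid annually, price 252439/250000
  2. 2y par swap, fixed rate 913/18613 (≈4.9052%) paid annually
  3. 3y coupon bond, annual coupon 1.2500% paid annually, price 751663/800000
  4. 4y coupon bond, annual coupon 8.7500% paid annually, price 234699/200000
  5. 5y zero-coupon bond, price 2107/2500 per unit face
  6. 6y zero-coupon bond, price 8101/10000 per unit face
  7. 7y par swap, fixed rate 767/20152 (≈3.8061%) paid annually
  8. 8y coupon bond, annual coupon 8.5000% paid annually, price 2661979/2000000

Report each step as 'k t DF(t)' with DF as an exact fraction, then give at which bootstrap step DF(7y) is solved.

1 1 4763/5000
2 2 9087/10000
3 3 181/200
4 4 1713/2000
5 5 2107/2500
6 6 8101/10000
7 7 7699/10000
8 8 7531/10000
DF(7y) is solved at step 7

step 1 [1y] bond c/1=3/50: DF=(252439/250000 − 3/50·(0))/(1+3/50) = 4763/5000 ≈ 0.952600
step 2 [2y] swap r/1=913/18613: DF=(1 − 913/18613·(0.952600))/(1+913/18613) = 9087/10000 ≈ 0.908700
step 3 [3y] bond c/1=1/80: DF=(751663/800000 − 1/80·(0.952600+0.908700))/(1+1/80) = 181/200 ≈ 0.905000
step 4 [4y] bond c/1=7/80: DF=(234699/200000 − 7/80·(0.952600+0.908700+0.905000))/(1+7/80) = 1713/2000 ≈ 0.856500
step 5 [5y] zero: DF = P = 2107/2500 ≈ 0.842800
step 6 [6y] zero: DF = P = 8101/10000 ≈ 0.810100
step 7 [7y] swap r/1=767/20152: DF=(1 − 767/20152·(0.952600+0.908700+0.905000+0.856500+0.842800+0.810100))/(1+767/20152) = 7699/10000 ≈ 0.769900
step 8 [8y] bond c/1=17/200: DF=(2661979/2000000 − 17/200·(0.952600+0.908700+0.905000+0.856500+0.842800+0.810100+0.769900))/(1+17/200) = 7531/10000 ≈ 0.753100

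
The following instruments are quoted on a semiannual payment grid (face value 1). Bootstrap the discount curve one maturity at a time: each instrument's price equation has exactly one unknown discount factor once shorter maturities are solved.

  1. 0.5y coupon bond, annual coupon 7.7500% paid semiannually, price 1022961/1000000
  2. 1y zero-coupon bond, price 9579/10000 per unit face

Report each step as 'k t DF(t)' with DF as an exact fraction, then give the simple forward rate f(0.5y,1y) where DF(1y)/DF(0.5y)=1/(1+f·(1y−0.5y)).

step 1 [0.5y] bond c/2=31/800: DF=(1022961/1000000 − 31/800·(0))/(1+31/800) = 1231/1250 ≈ 0.984800
step 2 [1y] zero: DF = P = 9579/10000 ≈ 0.957900

1 1/2 1231/1250
2 1 9579/10000
f(0.5y,1y) = ((1231/1250)/(9579/10000) − 1)/(1/2) = 538/9579 ≈ 5.6165%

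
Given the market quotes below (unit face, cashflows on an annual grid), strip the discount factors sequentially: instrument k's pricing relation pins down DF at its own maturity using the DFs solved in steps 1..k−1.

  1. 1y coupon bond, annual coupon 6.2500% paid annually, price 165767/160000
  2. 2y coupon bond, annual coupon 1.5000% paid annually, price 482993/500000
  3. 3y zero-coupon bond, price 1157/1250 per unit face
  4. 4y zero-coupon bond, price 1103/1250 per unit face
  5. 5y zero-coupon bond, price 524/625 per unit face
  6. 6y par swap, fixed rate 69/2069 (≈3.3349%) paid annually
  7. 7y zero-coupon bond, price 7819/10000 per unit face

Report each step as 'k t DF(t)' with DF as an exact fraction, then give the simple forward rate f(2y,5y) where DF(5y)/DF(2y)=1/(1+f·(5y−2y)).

1 1 9751/10000
2 2 9373/10000
3 3 1157/1250
4 4 1103/1250
5 5 524/625
6 6 4103/5000
7 7 7819/10000
f(2y,5y) = ((9373/10000)/(524/625) − 1)/(3) = 989/25152 ≈ 3.9321%

step 1 [1y] bond c/1=1/16: DF=(165767/160000 − 1/16·(0))/(1+1/16) = 9751/10000 ≈ 0.975100
step 2 [2y] bond c/1=3/200: DF=(482993/500000 − 3/200·(0.975100))/(1+3/200) = 9373/10000 ≈ 0.937300
step 3 [3y] zero: DF = P = 1157/1250 ≈ 0.925600
step 4 [4y] zero: DF = P = 1103/1250 ≈ 0.882400
step 5 [5y] zero: DF = P = 524/625 ≈ 0.838400
step 6 [6y] swap r/1=69/2069: DF=(1 − 69/2069·(0.975100+0.937300+0.925600+0.882400+0.838400))/(1+69/2069) = 4103/5000 ≈ 0.820600
step 7 [7y] zero: DF = P = 7819/10000 ≈ 0.781900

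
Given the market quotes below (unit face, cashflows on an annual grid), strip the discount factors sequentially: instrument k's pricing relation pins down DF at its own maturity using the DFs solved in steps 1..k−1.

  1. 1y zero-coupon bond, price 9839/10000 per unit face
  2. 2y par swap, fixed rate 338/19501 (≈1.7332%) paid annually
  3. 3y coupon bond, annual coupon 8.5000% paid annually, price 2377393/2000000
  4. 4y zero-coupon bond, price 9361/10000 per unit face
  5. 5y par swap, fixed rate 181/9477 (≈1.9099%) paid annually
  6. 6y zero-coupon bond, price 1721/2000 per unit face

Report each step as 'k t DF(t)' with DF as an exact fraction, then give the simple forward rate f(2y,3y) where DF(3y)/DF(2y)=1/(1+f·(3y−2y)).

step 1 [1y] zero: DF = P = 9839/10000 ≈ 0.983900
step 2 [2y] swap r/1=338/19501: DF=(1 − 338/19501·(0.983900))/(1+338/19501) = 4831/5000 ≈ 0.966200
step 3 [3y] bond c/1=17/200: DF=(2377393/2000000 − 17/200·(0.983900+0.966200))/(1+17/200) = 2357/2500 ≈ 0.942800
step 4 [4y] zero: DF = P = 9361/10000 ≈ 0.936100
step 5 [5y] swap r/1=181/9477: DF=(1 − 181/9477·(0.983900+0.966200+0.942800+0.936100))/(1+181/9477) = 1819/2000 ≈ 0.909500
step 6 [6y] zero: DF = P = 1721/2000 ≈ 0.860500

1 1 9839/10000
2 2 4831/5000
3 3 2357/2500
4 4 9361/10000
5 5 1819/2000
6 6 1721/2000
f(2y,3y) = ((4831/5000)/(2357/2500) − 1)/(1) = 117/4714 ≈ 2.4820%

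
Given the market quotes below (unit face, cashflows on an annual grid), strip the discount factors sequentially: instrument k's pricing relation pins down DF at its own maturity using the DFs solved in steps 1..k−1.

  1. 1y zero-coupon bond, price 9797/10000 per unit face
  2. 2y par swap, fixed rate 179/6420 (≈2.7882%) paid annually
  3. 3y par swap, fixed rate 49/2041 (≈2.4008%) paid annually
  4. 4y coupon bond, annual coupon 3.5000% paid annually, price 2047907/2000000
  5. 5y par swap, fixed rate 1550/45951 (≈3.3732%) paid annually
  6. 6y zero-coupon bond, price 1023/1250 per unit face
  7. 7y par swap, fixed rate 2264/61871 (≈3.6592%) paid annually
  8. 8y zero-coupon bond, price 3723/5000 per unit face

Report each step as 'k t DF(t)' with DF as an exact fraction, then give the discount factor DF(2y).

step 1 [1y] zero: DF = P = 9797/10000 ≈ 0.979700
step 2 [2y] swap r/1=179/6420: DF=(1 − 179/6420·(0.979700))/(1+179/6420) = 9463/10000 ≈ 0.946300
step 3 [3y] swap r/1=49/2041: DF=(1 − 49/2041·(0.979700+0.946300))/(1+49/2041) = 4657/5000 ≈ 0.931400
step 4 [4y] bond c/1=7/200: DF=(2047907/2000000 − 7/200·(0.979700+0.946300+0.931400))/(1+7/200) = 8927/10000 ≈ 0.892700
step 5 [5y] swap r/1=1550/45951: DF=(1 − 1550/45951·(0.979700+0.946300+0.931400+0.892700))/(1+1550/45951) = 169/200 ≈ 0.845000
step 6 [6y] zero: DF = P = 1023/1250 ≈ 0.818400
step 7 [7y] swap r/1=2264/61871: DF=(1 − 2264/61871·(0.979700+0.946300+0.931400+0.892700+0.845000+0.818400))/(1+2264/61871) = 967/1250 ≈ 0.773600
step 8 [8y] zero: DF = P = 3723/5000 ≈ 0.744600

1 1 9797/10000
2 2 9463/10000
3 3 4657/5000
4 4 8927/10000
5 5 169/200
6 6 1023/1250
7 7 967/1250
8 8 3723/5000
DF(2y) = 9463/10000 ≈ 0.946300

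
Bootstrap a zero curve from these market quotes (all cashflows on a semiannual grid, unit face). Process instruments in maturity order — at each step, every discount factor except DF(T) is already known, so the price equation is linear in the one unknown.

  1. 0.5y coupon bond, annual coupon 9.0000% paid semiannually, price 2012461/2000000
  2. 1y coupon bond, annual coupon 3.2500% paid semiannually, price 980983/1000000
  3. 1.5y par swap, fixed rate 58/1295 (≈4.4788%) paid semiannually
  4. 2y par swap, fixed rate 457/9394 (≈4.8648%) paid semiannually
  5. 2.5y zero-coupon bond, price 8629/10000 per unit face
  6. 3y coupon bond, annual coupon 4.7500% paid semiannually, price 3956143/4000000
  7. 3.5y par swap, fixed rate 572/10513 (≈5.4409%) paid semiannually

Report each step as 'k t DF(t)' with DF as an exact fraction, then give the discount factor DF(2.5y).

1 1/2 9629/10000
2 1 9499/10000
3 3/2 4681/5000
4 2 4543/5000
5 5/2 8629/10000
6 3 8589/10000
7 7/2 2071/2500
DF(2.5y) = 8629/10000 ≈ 0.862900

step 1 [0.5y] bond c/2=9/200: DF=(2012461/2000000 − 9/200·(0))/(1+9/200) = 9629/10000 ≈ 0.962900
step 2 [1y] bond c/2=13/800: DF=(980983/1000000 − 13/800·(0.962900))/(1+13/800) = 9499/10000 ≈ 0.949900
step 3 [1.5y] swap r/2=29/1295: DF=(1 − 29/1295·(0.962900+0.949900))/(1+29/1295) = 4681/5000 ≈ 0.936200
step 4 [2y] swap r/2=457/18788: DF=(1 − 457/18788·(0.962900+0.949900+0.936200))/(1+457/18788) = 4543/5000 ≈ 0.908600
step 5 [2.5y] zero: DF = P = 8629/10000 ≈ 0.862900
step 6 [3y] bond c/2=19/800: DF=(3956143/4000000 − 19/800·(0.962900+0.949900+0.936200+0.908600+0.862900))/(1+19/800) = 8589/10000 ≈ 0.858900
step 7 [3.5y] swap r/2=286/10513: DF=(1 − 286/10513·(0.962900+0.949900+0.936200+0.908600+0.862900+0.858900))/(1+286/10513) = 2071/2500 ≈ 0.828400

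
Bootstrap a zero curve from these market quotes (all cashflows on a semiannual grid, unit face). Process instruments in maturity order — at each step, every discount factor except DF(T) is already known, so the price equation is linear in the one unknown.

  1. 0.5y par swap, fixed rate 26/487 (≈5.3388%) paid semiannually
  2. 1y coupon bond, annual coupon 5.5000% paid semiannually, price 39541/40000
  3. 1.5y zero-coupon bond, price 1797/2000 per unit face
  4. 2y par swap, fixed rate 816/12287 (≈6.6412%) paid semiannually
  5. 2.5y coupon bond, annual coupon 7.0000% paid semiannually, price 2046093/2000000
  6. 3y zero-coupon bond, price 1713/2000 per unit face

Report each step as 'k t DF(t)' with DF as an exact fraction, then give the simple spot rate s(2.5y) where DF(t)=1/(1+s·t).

1 1/2 487/500
2 1 117/125
3 3/2 1797/2000
4 2 1097/1250
5 5/2 4319/5000
6 3 1713/2000
s(2.5y) = (1/(4319/5000) − 1)/(5/2) = 1362/21595 ≈ 6.3070%

step 1 [0.5y] swap r/2=13/487: DF=(1 − 13/487·(0))/(1+13/487) = 487/500 ≈ 0.974000
step 2 [1y] bond c/2=11/400: DF=(39541/40000 − 11/400·(0.974000))/(1+11/400) = 117/125 ≈ 0.936000
step 3 [1.5y] zero: DF = P = 1797/2000 ≈ 0.898500
step 4 [2y] swap r/2=408/12287: DF=(1 − 408/12287·(0.974000+0.936000+0.898500))/(1+408/12287) = 1097/1250 ≈ 0.877600
step 5 [2.5y] bond c/2=7/200: DF=(2046093/2000000 − 7/200·(0.974000+0.936000+0.898500+0.877600))/(1+7/200) = 4319/5000 ≈ 0.863800
step 6 [3y] zero: DF = P = 1713/2000 ≈ 0.856500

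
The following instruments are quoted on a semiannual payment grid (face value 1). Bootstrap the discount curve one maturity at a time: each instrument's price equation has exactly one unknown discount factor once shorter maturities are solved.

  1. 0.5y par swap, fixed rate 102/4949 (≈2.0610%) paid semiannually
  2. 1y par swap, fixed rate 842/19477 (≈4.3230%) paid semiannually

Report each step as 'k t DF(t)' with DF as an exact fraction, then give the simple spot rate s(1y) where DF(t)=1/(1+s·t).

1 1/2 4949/5000
2 1 9579/10000
s(1y) = (1/(9579/10000) − 1)/(1) = 421/9579 ≈ 4.3950%

step 1 [0.5y] swap r/2=51/4949: DF=(1 − 51/4949·(0))/(1+51/4949) = 4949/5000 ≈ 0.989800
step 2 [1y] swap r/2=421/19477: DF=(1 − 421/19477·(0.989800))/(1+421/19477) = 9579/10000 ≈ 0.957900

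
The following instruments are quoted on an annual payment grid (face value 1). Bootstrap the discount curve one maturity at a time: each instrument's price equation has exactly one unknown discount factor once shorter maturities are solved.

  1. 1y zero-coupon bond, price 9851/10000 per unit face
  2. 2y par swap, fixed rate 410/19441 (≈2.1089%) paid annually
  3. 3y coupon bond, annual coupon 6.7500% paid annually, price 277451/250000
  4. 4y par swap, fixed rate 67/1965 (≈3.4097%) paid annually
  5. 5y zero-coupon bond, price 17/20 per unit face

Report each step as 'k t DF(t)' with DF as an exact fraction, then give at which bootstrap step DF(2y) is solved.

step 1 [1y] zero: DF = P = 9851/10000 ≈ 0.985100
step 2 [2y] swap r/1=410/19441: DF=(1 − 410/19441·(0.985100))/(1+410/19441) = 959/1000 ≈ 0.959000
step 3 [3y] bond c/1=27/400: DF=(277451/250000 − 27/400·(0.985100+0.959000))/(1+27/400) = 9167/10000 ≈ 0.916700
step 4 [4y] swap r/1=67/1965: DF=(1 − 67/1965·(0.985100+0.959000+0.916700))/(1+67/1965) = 8727/10000 ≈ 0.872700
step 5 [5y] zero: DF = P = 17/20 ≈ 0.850000

1 1 9851/10000
2 2 959/1000
3 3 9167/10000
4 4 8727/10000
5 5 17/20
DF(2y) is solved at step 2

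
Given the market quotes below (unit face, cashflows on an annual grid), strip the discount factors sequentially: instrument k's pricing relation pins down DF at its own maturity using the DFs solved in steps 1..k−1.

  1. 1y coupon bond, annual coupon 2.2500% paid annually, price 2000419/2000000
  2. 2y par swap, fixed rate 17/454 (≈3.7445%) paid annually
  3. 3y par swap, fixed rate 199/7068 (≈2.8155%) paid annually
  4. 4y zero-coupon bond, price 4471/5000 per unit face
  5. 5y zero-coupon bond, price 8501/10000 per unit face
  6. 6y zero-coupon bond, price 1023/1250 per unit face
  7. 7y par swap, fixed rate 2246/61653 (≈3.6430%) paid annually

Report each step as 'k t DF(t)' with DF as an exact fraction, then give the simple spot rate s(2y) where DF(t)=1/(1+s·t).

step 1 [1y] bond c/1=9/400: DF=(2000419/2000000 − 9/400·(0))/(1+9/400) = 4891/5000 ≈ 0.978200
step 2 [2y] swap r/1=17/454: DF=(1 − 17/454·(0.978200))/(1+17/454) = 4643/5000 ≈ 0.928600
step 3 [3y] swap r/1=199/7068: DF=(1 − 199/7068·(0.978200+0.928600))/(1+199/7068) = 2301/2500 ≈ 0.920400
step 4 [4y] zero: DF = P = 4471/5000 ≈ 0.894200
step 5 [5y] zero: DF = P = 8501/10000 ≈ 0.850100
step 6 [6y] zero: DF = P = 1023/1250 ≈ 0.818400
step 7 [7y] swap r/1=2246/61653: DF=(1 − 2246/61653·(0.978200+0.928600+0.920400+0.894200+0.850100+0.818400))/(1+2246/61653) = 3877/5000 ≈ 0.775400

1 1 4891/5000
2 2 4643/5000
3 3 2301/2500
4 4 4471/5000
5 5 8501/10000
6 6 1023/1250
7 7 3877/5000
s(2y) = (1/(4643/5000) − 1)/(2) = 357/9286 ≈ 3.8445%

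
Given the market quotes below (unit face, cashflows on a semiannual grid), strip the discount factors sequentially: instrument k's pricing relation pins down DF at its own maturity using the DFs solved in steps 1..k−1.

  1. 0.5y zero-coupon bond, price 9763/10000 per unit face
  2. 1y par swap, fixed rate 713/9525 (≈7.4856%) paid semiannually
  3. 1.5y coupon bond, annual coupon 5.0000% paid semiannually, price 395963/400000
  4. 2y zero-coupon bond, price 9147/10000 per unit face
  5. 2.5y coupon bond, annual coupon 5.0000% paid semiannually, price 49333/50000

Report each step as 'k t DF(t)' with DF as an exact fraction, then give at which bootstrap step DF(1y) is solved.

step 1 [0.5y] zero: DF = P = 9763/10000 ≈ 0.976300
step 2 [1y] swap r/2=713/19050: DF=(1 − 713/19050·(0.976300))/(1+713/19050) = 9287/10000 ≈ 0.928700
step 3 [1.5y] bond c/2=1/40: DF=(395963/400000 − 1/40·(0.976300+0.928700))/(1+1/40) = 9193/10000 ≈ 0.919300
step 4 [2y] zero: DF = P = 9147/10000 ≈ 0.914700
step 5 [2.5y] bond c/2=1/40: DF=(49333/50000 − 1/40·(0.976300+0.928700+0.919300+0.914700))/(1+1/40) = 4357/5000 ≈ 0.871400

1 1/2 9763/10000
2 1 9287/10000
3 3/2 9193/10000
4 2 9147/10000
5 5/2 4357/5000
DF(1y) is solved at step 2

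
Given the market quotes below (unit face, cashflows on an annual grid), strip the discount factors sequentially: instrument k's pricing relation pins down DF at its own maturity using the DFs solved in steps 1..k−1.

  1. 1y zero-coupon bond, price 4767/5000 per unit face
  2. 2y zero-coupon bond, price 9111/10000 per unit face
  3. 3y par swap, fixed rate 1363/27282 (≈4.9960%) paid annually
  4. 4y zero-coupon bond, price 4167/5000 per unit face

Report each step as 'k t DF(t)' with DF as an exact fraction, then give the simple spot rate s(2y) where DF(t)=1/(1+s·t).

step 1 [1y] zero: DF = P = 4767/5000 ≈ 0.953400
step 2 [2y] zero: DF = P = 9111/10000 ≈ 0.911100
step 3 [3y] swap r/1=1363/27282: DF=(1 − 1363/27282·(0.953400+0.911100))/(1+1363/27282) = 8637/10000 ≈ 0.863700
step 4 [4y] zero: DF = P = 4167/5000 ≈ 0.833400

1 1 4767/5000
2 2 9111/10000
3 3 8637/10000
4 4 4167/5000
s(2y) = (1/(9111/10000) − 1)/(2) = 889/18222 ≈ 4.8787%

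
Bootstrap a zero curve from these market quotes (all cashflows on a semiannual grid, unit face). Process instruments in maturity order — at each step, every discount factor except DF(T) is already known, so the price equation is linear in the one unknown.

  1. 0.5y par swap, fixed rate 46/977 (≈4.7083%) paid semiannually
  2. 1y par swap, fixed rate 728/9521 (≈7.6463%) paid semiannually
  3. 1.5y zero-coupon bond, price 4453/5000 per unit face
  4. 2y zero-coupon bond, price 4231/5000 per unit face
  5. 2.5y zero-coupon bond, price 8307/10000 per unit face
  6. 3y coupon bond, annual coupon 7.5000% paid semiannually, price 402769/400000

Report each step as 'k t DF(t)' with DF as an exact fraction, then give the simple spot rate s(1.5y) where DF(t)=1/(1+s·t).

step 1 [0.5y] swap r/2=23/977: DF=(1 − 23/977·(0))/(1+23/977) = 977/1000 ≈ 0.977000
step 2 [1y] swap r/2=364/9521: DF=(1 − 364/9521·(0.977000))/(1+364/9521) = 1159/1250 ≈ 0.927200
step 3 [1.5y] zero: DF = P = 4453/5000 ≈ 0.890600
step 4 [2y] zero: DF = P = 4231/5000 ≈ 0.846200
step 5 [2.5y] zero: DF = P = 8307/10000 ≈ 0.830700
step 6 [3y] bond c/2=3/80: DF=(402769/400000 − 3/80·(0.977000+0.927200+0.890600+0.846200+0.830700))/(1+3/80) = 8089/10000 ≈ 0.808900

1 1/2 977/1000
2 1 1159/1250
3 3/2 4453/5000
4 2 4231/5000
5 5/2 8307/10000
6 3 8089/10000
s(1.5y) = (1/(4453/5000) − 1)/(3/2) = 1094/13359 ≈ 8.1892%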